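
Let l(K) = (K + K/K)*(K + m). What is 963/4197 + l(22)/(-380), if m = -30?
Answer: 94849/132905 ≈ 0.71366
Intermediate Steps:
l(K) = (1 + K)*(-30 + K) (l(K) = (K + K/K)*(K - 30) = (K + 1)*(-30 + K) = (1 + K)*(-30 + K))
963/4197 + l(22)/(-380) = 963/4197 + (-30 + 22² - 29*22)/(-380) = 963*(1/4197) + (-30 + 484 - 638)*(-1/380) = 321/1399 - 184*(-1/380) = 321/1399 + 46/95 = 94849/132905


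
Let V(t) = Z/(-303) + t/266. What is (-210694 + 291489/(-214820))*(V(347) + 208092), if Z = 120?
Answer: -253040459820153604951/5771354120 ≈ -4.3844e+10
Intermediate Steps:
V(t) = -40/101 + t/266 (V(t) = 120/(-303) + t/266 = 120*(-1/303) + t*(1/266) = -40/101 + t/266)
(-210694 + 291489/(-214820))*(V(347) + 208092) = (-210694 + 291489/(-214820))*((-40/101 + (1/266)*347) + 208092) = (-210694 + 291489*(-1/214820))*((-40/101 + 347/266) + 208092) = (-210694 - 291489/214820)*(24407/26866 + 208092) = -45261576569/214820*5590624079/26866 = -253040459820153604951/5771354120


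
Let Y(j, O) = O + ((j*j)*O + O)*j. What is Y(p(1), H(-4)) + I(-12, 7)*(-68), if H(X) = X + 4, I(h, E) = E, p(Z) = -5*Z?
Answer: -476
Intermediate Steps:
H(X) = 4 + X
Y(j, O) = O + j*(O + O*j²) (Y(j, O) = O + (j²*O + O)*j = O + (O*j² + O)*j = O + (O + O*j²)*j = O + j*(O + O*j²))
Y(p(1), H(-4)) + I(-12, 7)*(-68) = (4 - 4)*(1 - 5*1 + (-5*1)³) + 7*(-68) = 0*(1 - 5 + (-5)³) - 476 = 0*(1 - 5 - 125) - 476 = 0*(-129) - 476 = 0 - 476 = -476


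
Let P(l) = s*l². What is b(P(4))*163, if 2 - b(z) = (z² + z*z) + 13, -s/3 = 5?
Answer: -18779393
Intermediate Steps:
s = -15 (s = -3*5 = -15)
P(l) = -15*l²
b(z) = -11 - 2*z² (b(z) = 2 - ((z² + z*z) + 13) = 2 - ((z² + z²) + 13) = 2 - (2*z² + 13) = 2 - (13 + 2*z²) = 2 + (-13 - 2*z²) = -11 - 2*z²)
b(P(4))*163 = (-11 - 2*(-15*4²)²)*163 = (-11 - 2*(-15*16)²)*163 = (-11 - 2*(-240)²)*163 = (-11 - 2*57600)*163 = (-11 - 115200)*163 = -115211*163 = -18779393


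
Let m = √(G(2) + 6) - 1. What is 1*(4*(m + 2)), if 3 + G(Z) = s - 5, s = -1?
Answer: 4 + 4*I*√3 ≈ 4.0 + 6.9282*I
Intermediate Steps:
G(Z) = -9 (G(Z) = -3 + (-1 - 5) = -3 - 6 = -9)
m = -1 + I*√3 (m = √(-9 + 6) - 1 = √(-3) - 1 = I*√3 - 1 = -1 + I*√3 ≈ -1.0 + 1.732*I)
1*(4*(m + 2)) = 1*(4*((-1 + I*√3) + 2)) = 1*(4*(1 + I*√3)) = 1*(4 + 4*I*√3) = 4 + 4*I*√3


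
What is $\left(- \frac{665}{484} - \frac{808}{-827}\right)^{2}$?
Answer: $\frac{25243807689}{160214471824} \approx 0.15756$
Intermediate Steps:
$\left(- \frac{665}{484} - \frac{808}{-827}\right)^{2} = \left(\left(-665\right) \frac{1}{484} - - \frac{808}{827}\right)^{2} = \left(- \frac{665}{484} + \frac{808}{827}\right)^{2} = \left(- \frac{158883}{400268}\right)^{2} = \frac{25243807689}{160214471824}$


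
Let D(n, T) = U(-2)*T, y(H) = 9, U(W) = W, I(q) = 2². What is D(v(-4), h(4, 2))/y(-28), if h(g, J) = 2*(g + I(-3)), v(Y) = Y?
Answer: -32/9 ≈ -3.5556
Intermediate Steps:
I(q) = 4
h(g, J) = 8 + 2*g (h(g, J) = 2*(g + 4) = 2*(4 + g) = 8 + 2*g)
D(n, T) = -2*T
D(v(-4), h(4, 2))/y(-28) = -2*(8 + 2*4)/9 = -2*(8 + 8)*(⅑) = -2*16*(⅑) = -32*⅑ = -32/9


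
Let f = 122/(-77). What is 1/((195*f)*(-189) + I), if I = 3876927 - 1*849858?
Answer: 11/33940089 ≈ 3.2410e-7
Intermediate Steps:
f = -122/77 (f = 122*(-1/77) = -122/77 ≈ -1.5844)
I = 3027069 (I = 3876927 - 849858 = 3027069)
1/((195*f)*(-189) + I) = 1/((195*(-122/77))*(-189) + 3027069) = 1/(-23790/77*(-189) + 3027069) = 1/(642330/11 + 3027069) = 1/(33940089/11) = 11/33940089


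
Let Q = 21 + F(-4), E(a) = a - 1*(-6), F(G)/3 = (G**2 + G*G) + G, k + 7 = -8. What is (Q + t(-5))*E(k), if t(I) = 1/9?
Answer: -946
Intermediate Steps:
k = -15 (k = -7 - 8 = -15)
F(G) = 3*G + 6*G**2 (F(G) = 3*((G**2 + G*G) + G) = 3*((G**2 + G**2) + G) = 3*(2*G**2 + G) = 3*(G + 2*G**2) = 3*G + 6*G**2)
E(a) = 6 + a (E(a) = a + 6 = 6 + a)
Q = 105 (Q = 21 + 3*(-4)*(1 + 2*(-4)) = 21 + 3*(-4)*(1 - 8) = 21 + 3*(-4)*(-7) = 21 + 84 = 105)
t(I) = 1/9
(Q + t(-5))*E(k) = (105 + 1/9)*(6 - 15) = (946/9)*(-9) = -946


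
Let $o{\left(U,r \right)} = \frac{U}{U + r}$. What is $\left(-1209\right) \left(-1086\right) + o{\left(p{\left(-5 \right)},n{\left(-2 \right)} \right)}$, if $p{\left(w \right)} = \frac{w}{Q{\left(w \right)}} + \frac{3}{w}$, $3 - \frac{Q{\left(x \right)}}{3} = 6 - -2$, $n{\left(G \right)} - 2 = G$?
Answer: $1312975$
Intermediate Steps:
$n{\left(G \right)} = 2 + G$
$Q{\left(x \right)} = -15$ ($Q{\left(x \right)} = 9 - 3 \left(6 - -2\right) = 9 - 3 \left(6 + 2\right) = 9 - 24 = -15$)
$p{\left(w \right)} = \frac{3}{w} - \frac{w}{15}$ ($p{\left(w \right)} = \frac{w}{-15} + \frac{3}{w} = w \left(- \frac{1}{15}\right) + \frac{3}{w} = - \frac{w}{15} + \frac{3}{w} = \frac{3}{w} - \frac{w}{15}$)
$\left(-1209\right) \left(-1086\right) + o{\left(p{\left(-5 \right)},n{\left(-2 \right)} \right)} = \left(-1209\right) \left(-1086\right) + \frac{\frac{3}{-5} - - \frac{1}{3}}{\left(\frac{3}{-5} - - \frac{1}{3}\right) + \left(2 - 2\right)} = 1312974 + \frac{3 \left(- \frac{1}{5}\right) + \frac{1}{3}}{\left(3 \left(- \frac{1}{5}\right) + \frac{1}{3}\right) + 0} = 1312974 + \frac{- \frac{3}{5} + \frac{1}{3}}{\left(- \frac{3}{5} + \frac{1}{3}\right) + 0} = 1312974 - \frac{4}{15 \left(- \frac{4}{15} + 0\right)} = 1312974 - \frac{4}{15 \left(- \frac{4}{15}\right)} = 1312974 - -1 = 1312974 + 1 = 1312975$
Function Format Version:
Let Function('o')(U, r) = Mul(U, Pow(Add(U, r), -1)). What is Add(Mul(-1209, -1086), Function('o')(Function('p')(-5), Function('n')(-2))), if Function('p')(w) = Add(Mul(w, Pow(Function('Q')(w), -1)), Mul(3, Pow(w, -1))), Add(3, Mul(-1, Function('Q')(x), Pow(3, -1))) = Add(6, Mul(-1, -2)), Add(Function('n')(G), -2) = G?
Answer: 1312975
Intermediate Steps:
Function('n')(G) = Add(2, G)
Function('Q')(x) = -15 (Function('Q')(x) = Add(9, Mul(-3, Add(6, Mul(-1, -2)))) = Add(9, Mul(-3, Add(6, 2))) = Add(9, Mul(-3, 8)) = Add(9, -24) = -15)
Function('p')(w) = Add(Mul(3, Pow(w, -1)), Mul(Rational(-1, 15), w)) (Function('p')(w) = Add(Mul(w, Pow(-15, -1)), Mul(3, Pow(w, -1))) = Add(Mul(w, Rational(-1, 15)), Mul(3, Pow(w, -1))) = Add(Mul(Rational(-1, 15), w), Mul(3, Pow(w, -1))) = Add(Mul(3, Pow(w, -1)), Mul(Rational(-1, 15), w)))
Add(Mul(-1209, -1086), Function('o')(Function('p')(-5), Function('n')(-2))) = Add(Mul(-1209, -1086), Mul(Add(Mul(3, Pow(-5, -1)), Mul(Rational(-1, 15), -5)), Pow(Add(Add(Mul(3, Pow(-5, -1)), Mul(Rational(-1, 15), -5)), Add(2, -2)), -1))) = Add(1312974, Mul(Add(Mul(3, Rational(-1, 5)), Rational(1, 3)), Pow(Add(Add(Mul(3, Rational(-1, 5)), Rational(1, 3)), 0), -1))) = Add(1312974, Mul(Add(Rational(-3, 5), Rational(1, 3)), Pow(Add(Add(Rational(-3, 5), Rational(1, 3)), 0), -1))) = Add(1312974, Mul(Rational(-4, 15), Pow(Add(Rational(-4, 15), 0), -1))) = Add(1312974, Mul(Rational(-4, 15), Pow(Rational(-4, 15), -1))) = Add(1312974, Mul(Rational(-4, 15), Rational(-15, 4))) = Add(1312974, 1) = 1312975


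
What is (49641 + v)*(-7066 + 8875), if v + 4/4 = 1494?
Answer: 92501406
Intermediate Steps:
v = 1493 (v = -1 + 1494 = 1493)
(49641 + v)*(-7066 + 8875) = (49641 + 1493)*(-7066 + 8875) = 51134*1809 = 92501406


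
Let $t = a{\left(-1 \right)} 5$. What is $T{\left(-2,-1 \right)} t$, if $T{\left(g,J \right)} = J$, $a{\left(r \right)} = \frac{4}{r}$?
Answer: $20$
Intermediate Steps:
$t = -20$ ($t = \frac{4}{-1} \cdot 5 = 4 \left(-1\right) 5 = \left(-4\right) 5 = -20$)
$T{\left(-2,-1 \right)} t = \left(-1\right) \left(-20\right) = 20$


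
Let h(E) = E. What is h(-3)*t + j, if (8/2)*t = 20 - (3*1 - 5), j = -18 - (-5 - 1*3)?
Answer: -53/2 ≈ -26.500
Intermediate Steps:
j = -10 (j = -18 - (-5 - 3) = -18 - 1*(-8) = -18 + 8 = -10)
t = 11/2 (t = (20 - (3*1 - 5))/4 = (20 - (3 - 5))/4 = (20 - 1*(-2))/4 = (20 + 2)/4 = (1/4)*22 = 11/2 ≈ 5.5000)
h(-3)*t + j = -3*11/2 - 10 = -33/2 - 10 = -53/2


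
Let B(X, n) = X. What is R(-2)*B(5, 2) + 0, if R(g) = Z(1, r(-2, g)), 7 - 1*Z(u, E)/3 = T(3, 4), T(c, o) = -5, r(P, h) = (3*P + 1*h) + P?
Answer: 180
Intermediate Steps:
r(P, h) = h + 4*P (r(P, h) = (3*P + h) + P = (h + 3*P) + P = h + 4*P)
Z(u, E) = 36 (Z(u, E) = 21 - 3*(-5) = 21 + 15 = 36)
R(g) = 36
R(-2)*B(5, 2) + 0 = 36*5 + 0 = 180 + 0 = 180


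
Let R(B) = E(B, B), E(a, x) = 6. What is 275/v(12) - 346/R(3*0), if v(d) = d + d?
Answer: -1109/24 ≈ -46.208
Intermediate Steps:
v(d) = 2*d
R(B) = 6
275/v(12) - 346/R(3*0) = 275/((2*12)) - 346/6 = 275/24 - 346*1/6 = 275*(1/24) - 173/3 = 275/24 - 173/3 = -1109/24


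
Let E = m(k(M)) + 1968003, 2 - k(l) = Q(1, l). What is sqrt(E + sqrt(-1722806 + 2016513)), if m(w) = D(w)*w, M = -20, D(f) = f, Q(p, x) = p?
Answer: sqrt(1968004 + sqrt(293707)) ≈ 1403.0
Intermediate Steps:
k(l) = 1 (k(l) = 2 - 1*1 = 2 - 1 = 1)
m(w) = w**2 (m(w) = w*w = w**2)
E = 1968004 (E = 1**2 + 1968003 = 1 + 1968003 = 1968004)
sqrt(E + sqrt(-1722806 + 2016513)) = sqrt(1968004 + sqrt(-1722806 + 2016513)) = sqrt(1968004 + sqrt(293707))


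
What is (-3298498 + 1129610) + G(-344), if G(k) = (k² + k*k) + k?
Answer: -1932560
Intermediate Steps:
G(k) = k + 2*k² (G(k) = (k² + k²) + k = 2*k² + k = k + 2*k²)
(-3298498 + 1129610) + G(-344) = (-3298498 + 1129610) - 344*(1 + 2*(-344)) = -2168888 - 344*(1 - 688) = -2168888 - 344*(-687) = -2168888 + 236328 = -1932560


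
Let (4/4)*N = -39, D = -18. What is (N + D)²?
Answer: 3249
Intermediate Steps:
N = -39
(N + D)² = (-39 - 18)² = (-57)² = 3249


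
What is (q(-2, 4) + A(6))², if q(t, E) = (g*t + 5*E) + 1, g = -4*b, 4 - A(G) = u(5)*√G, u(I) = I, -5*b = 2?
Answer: 15631/25 - 218*√6 ≈ 91.251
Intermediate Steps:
b = -⅖ (b = -⅕*2 = -⅖ ≈ -0.40000)
A(G) = 4 - 5*√G
g = 8/5 (g = -4*(-⅖) = 8/5 ≈ 1.6000)
q(t, E) = 1 + 5*E + 8*t/5 (q(t, E) = (8*t/5 + 5*E) + 1 = (5*E + 8*t/5) + 1 = 1 + 5*E + 8*t/5)
(q(-2, 4) + A(6))² = ((1 + 5*4 + (8/5)*(-2)) + (4 - 5*√6))² = ((1 + 20 - 16/5) + (4 - 5*√6))² = (89/5 + (4 - 5*√6))² = (109/5 - 5*√6)²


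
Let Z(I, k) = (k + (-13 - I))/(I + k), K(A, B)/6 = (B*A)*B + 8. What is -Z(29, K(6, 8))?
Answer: -2310/2381 ≈ -0.97018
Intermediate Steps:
K(A, B) = 48 + 6*A*B² (K(A, B) = 6*((B*A)*B + 8) = 6*((A*B)*B + 8) = 6*(A*B² + 8) = 6*(8 + A*B²) = 48 + 6*A*B²)
Z(I, k) = (-13 + k - I)/(I + k)
-Z(29, K(6, 8)) = -(-13 + (48 + 6*6*8²) - 1*29)/(29 + (48 + 6*6*8²)) = -(-13 + (48 + 6*6*64) - 29)/(29 + (48 + 6*6*64)) = -(-13 + (48 + 2304) - 29)/(29 + (48 + 2304)) = -(-13 + 2352 - 29)/(29 + 2352) = -2310/2381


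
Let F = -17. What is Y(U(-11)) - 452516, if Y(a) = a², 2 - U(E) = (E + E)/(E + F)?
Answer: -88692847/196 ≈ -4.5251e+5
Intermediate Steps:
U(E) = 2 - 2*E/(-17 + E) (U(E) = 2 - (E + E)/(E - 17) = 2 - 2*E/(-17 + E))
Y(U(-11)) - 452516 = (-34/(-17 - 11))² - 452516 = (-34/(-28))² - 452516 = (-34*(-1/28))² - 452516 = (17/14)² - 452516 = 289/196 - 452516 = -88692847/196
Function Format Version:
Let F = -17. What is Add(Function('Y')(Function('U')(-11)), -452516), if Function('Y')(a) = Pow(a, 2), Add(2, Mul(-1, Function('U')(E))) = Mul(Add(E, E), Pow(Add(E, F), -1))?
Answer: Rational(-88692847, 196) ≈ -4.5251e+5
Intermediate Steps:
Function('U')(E) = Add(2, Mul(-2, E, Pow(Add(-17, E), -1))) (Function('U')(E) = Add(2, Mul(-1, Mul(Add(E, E), Pow(Add(E, -17), -1)))) = Add(2, Mul(-1, Mul(Mul(2, E), Pow(Add(-17, E), -1)))) = Add(2, Mul(-1, Mul(2, E, Pow(Add(-17, E), -1)))) = Add(2, Mul(-2, E, Pow(Add(-17, E), -1))))
Add(Function('Y')(Function('U')(-11)), -452516) = Add(Pow(Mul(-34, Pow(Add(-17, -11), -1)), 2), -452516) = Add(Pow(Mul(-34, Pow(-28, -1)), 2), -452516) = Add(Pow(Mul(-34, Rational(-1, 28)), 2), -452516) = Add(Pow(Rational(17, 14), 2), -452516) = Add(Rational(289, 196), -452516) = Rational(-88692847, 196)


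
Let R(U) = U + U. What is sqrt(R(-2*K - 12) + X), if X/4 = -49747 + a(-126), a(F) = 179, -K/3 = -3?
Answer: 2*I*sqrt(49583) ≈ 445.34*I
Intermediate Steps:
K = 9 (K = -3*(-3) = 9)
R(U) = 2*U
X = -198272 (X = 4*(-49747 + 179) = 4*(-49568) = -198272)
sqrt(R(-2*K - 12) + X) = sqrt(2*(-2*9 - 12) - 198272) = sqrt(2*(-18 - 12) - 198272) = sqrt(2*(-30) - 198272) = sqrt(-60 - 198272) = sqrt(-198332) = 2*I*sqrt(49583)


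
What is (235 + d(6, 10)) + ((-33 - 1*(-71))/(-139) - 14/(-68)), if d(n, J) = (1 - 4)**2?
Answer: 1152825/4726 ≈ 243.93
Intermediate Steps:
d(n, J) = 9 (d(n, J) = (-3)**2 = 9)
(235 + d(6, 10)) + ((-33 - 1*(-71))/(-139) - 14/(-68)) = (235 + 9) + ((-33 - 1*(-71))/(-139) - 14/(-68)) = 244 + ((-33 + 71)*(-1/139) - 14*(-1/68)) = 244 + (38*(-1/139) + 7/34) = 244 + (-38/139 + 7/34) = 244 - 319/4726 = 1152825/4726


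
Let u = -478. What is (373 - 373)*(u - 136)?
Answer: 0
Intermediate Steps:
(373 - 373)*(u - 136) = (373 - 373)*(-478 - 136) = 0*(-614) = 0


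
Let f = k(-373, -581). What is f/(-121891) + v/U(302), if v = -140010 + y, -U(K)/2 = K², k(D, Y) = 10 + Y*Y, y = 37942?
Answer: -12283620095/5558473382 ≈ -2.2099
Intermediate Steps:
k(D, Y) = 10 + Y²
f = 337571 (f = 10 + (-581)² = 10 + 337561 = 337571)
U(K) = -2*K²
v = -102068 (v = -140010 + 37942 = -102068)
f/(-121891) + v/U(302) = 337571/(-121891) - 102068/((-2*302²)) = 337571*(-1/121891) - 102068/((-2*91204)) = -337571/121891 - 102068/(-182408) = -337571/121891 - 102068*(-1/182408) = -337571/121891 + 25517/45602 = -12283620095/5558473382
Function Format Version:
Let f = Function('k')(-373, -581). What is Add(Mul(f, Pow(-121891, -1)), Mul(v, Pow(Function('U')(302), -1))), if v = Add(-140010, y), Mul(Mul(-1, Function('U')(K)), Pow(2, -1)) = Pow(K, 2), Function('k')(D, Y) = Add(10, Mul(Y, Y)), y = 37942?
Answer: Rational(-12283620095, 5558473382) ≈ -2.2099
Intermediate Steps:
Function('k')(D, Y) = Add(10, Pow(Y, 2))
f = 337571 (f = Add(10, Pow(-581, 2)) = Add(10, 337561) = 337571)
Function('U')(K) = Mul(-2, Pow(K, 2))
v = -102068 (v = Add(-140010, 37942) = -102068)
Add(Mul(f, Pow(-121891, -1)), Mul(v, Pow(Function('U')(302), -1))) = Add(Mul(337571, Pow(-121891, -1)), Mul(-102068, Pow(Mul(-2, Pow(302, 2)), -1))) = Add(Mul(337571, Rational(-1, 121891)), Mul(-102068, Pow(Mul(-2, 91204), -1))) = Add(Rational(-337571, 121891), Mul(-102068, Pow(-182408, -1))) = Add(Rational(-337571, 121891), Mul(-102068, Rational(-1, 182408))) = Add(Rational(-337571, 121891), Rational(25517, 45602)) = Rational(-12283620095, 5558473382)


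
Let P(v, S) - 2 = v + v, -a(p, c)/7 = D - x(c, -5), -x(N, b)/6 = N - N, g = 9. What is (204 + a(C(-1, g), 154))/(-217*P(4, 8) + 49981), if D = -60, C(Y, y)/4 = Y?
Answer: 208/15937 ≈ 0.013051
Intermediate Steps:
x(N, b) = 0 (x(N, b) = -6*(N - N) = -6*0 = 0)
C(Y, y) = 4*Y
a(p, c) = 420 (a(p, c) = -7*(-60 - 1*0) = -7*(-60 + 0) = -7*(-60) = 420)
P(v, S) = 2 + 2*v (P(v, S) = 2 + (v + v) = 2 + 2*v)
(204 + a(C(-1, g), 154))/(-217*P(4, 8) + 49981) = (204 + 420)/(-217*(2 + 2*4) + 49981) = 624/(-217*(2 + 8) + 49981) = 624/(-217*10 + 49981) = 624/(-2170 + 49981) = 624/47811 = 624*(1/47811) = 208/15937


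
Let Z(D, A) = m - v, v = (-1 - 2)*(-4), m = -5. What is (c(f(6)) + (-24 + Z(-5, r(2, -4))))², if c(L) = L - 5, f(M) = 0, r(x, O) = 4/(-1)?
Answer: 2116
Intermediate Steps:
r(x, O) = -4 (r(x, O) = 4*(-1) = -4)
v = 12 (v = -3*(-4) = 12)
c(L) = -5 + L
Z(D, A) = -17 (Z(D, A) = -5 - 1*12 = -5 - 12 = -17)
(c(f(6)) + (-24 + Z(-5, r(2, -4))))² = ((-5 + 0) + (-24 - 17))² = (-5 - 41)² = (-46)² = 2116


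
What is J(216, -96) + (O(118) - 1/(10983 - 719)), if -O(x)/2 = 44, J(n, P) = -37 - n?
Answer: -3500025/10264 ≈ -341.00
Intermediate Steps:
O(x) = -88 (O(x) = -2*44 = -88)
J(216, -96) + (O(118) - 1/(10983 - 719)) = (-37 - 1*216) + (-88 - 1/(10983 - 719)) = (-37 - 216) + (-88 - 1/10264) = -253 + (-88 - 1*1/10264) = -253 + (-88 - 1/10264) = -253 - 903233/10264 = -3500025/10264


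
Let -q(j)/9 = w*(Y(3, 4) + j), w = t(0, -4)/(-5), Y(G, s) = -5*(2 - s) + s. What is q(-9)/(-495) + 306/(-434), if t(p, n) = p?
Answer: -153/217 ≈ -0.70507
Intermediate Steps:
Y(G, s) = -10 + 6*s (Y(G, s) = (-10 + 5*s) + s = -10 + 6*s)
w = 0 (w = 0/(-5) = 0*(-⅕) = 0)
q(j) = 0 (q(j) = -0*((-10 + 6*4) + j) = -0*((-10 + 24) + j) = -0*(14 + j) = -9*0 = 0)
q(-9)/(-495) + 306/(-434) = 0/(-495) + 306/(-434) = 0*(-1/495) + 306*(-1/434) = 0 - 153/217 = -153/217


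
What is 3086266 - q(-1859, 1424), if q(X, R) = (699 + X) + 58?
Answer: 3087368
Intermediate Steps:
q(X, R) = 757 + X
3086266 - q(-1859, 1424) = 3086266 - (757 - 1859) = 3086266 - 1*(-1102) = 3086266 + 1102 = 3087368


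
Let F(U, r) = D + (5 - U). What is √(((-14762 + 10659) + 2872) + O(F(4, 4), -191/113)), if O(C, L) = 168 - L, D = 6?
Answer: 2*I*√3387966/113 ≈ 32.578*I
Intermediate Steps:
F(U, r) = 11 - U (F(U, r) = 6 + (5 - U) = 11 - U)
√(((-14762 + 10659) + 2872) + O(F(4, 4), -191/113)) = √(((-14762 + 10659) + 2872) + (168 - (-191)/113)) = √((-4103 + 2872) + (168 - (-191)/113)) = √(-1231 + (168 - 1*(-191/113))) = √(-1231 + (168 + 191/113)) = √(-1231 + 19175/113) = √(-119928/113) = 2*I*√3387966/113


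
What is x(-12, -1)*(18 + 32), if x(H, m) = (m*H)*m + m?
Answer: -650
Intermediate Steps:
x(H, m) = m + H*m² (x(H, m) = (H*m)*m + m = H*m² + m = m + H*m²)
x(-12, -1)*(18 + 32) = (-(1 - 12*(-1)))*(18 + 32) = -(1 + 12)*50 = -1*13*50 = -13*50 = -650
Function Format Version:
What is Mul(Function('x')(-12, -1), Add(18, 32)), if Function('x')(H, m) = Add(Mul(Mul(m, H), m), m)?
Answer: -650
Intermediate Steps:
Function('x')(H, m) = Add(m, Mul(H, Pow(m, 2))) (Function('x')(H, m) = Add(Mul(Mul(H, m), m), m) = Add(Mul(H, Pow(m, 2)), m) = Add(m, Mul(H, Pow(m, 2))))
Mul(Function('x')(-12, -1), Add(18, 32)) = Mul(Mul(-1, Add(1, Mul(-12, -1))), Add(18, 32)) = Mul(Mul(-1, Add(1, 12)), 50) = Mul(Mul(-1, 13), 50) = Mul(-13, 50) = -650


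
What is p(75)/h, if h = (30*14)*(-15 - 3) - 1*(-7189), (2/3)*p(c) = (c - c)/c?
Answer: 0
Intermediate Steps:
p(c) = 0 (p(c) = 3*((c - c)/c)/2 = 3*(0/c)/2 = (3/2)*0 = 0)
h = -371 (h = 420*(-18) + 7189 = -7560 + 7189 = -371)
p(75)/h = 0/(-371) = 0*(-1/371) = 0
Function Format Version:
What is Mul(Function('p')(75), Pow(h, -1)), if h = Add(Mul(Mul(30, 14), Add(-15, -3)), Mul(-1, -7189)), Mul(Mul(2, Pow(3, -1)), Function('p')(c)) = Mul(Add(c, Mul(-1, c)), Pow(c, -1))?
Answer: 0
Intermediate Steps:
Function('p')(c) = 0 (Function('p')(c) = Mul(Rational(3, 2), Mul(Add(c, Mul(-1, c)), Pow(c, -1))) = Mul(Rational(3, 2), Mul(0, Pow(c, -1))) = Mul(Rational(3, 2), 0) = 0)
h = -371 (h = Add(Mul(420, -18), 7189) = Add(-7560, 7189) = -371)
Mul(Function('p')(75), Pow(h, -1)) = Mul(0, Pow(-371, -1)) = Mul(0, Rational(-1, 371)) = 0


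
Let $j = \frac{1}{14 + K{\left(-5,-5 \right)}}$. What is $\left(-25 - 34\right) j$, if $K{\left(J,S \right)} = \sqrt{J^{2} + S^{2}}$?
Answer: $- \frac{413}{73} + \frac{295 \sqrt{2}}{146} \approx -2.8$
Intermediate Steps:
$j = \frac{1}{14 + 5 \sqrt{2}}$ ($j = \frac{1}{14 + \sqrt{\left(-5\right)^{2} + \left(-5\right)^{2}}} = \frac{1}{14 + \sqrt{25 + 25}} = \frac{1}{14 + \sqrt{50}} = \frac{1}{14 + 5 \sqrt{2}} \approx 0.047458$)
$\left(-25 - 34\right) j = \left(-25 - 34\right) \left(\frac{7}{73} - \frac{5 \sqrt{2}}{146}\right) = - 59 \left(\frac{7}{73} - \frac{5 \sqrt{2}}{146}\right) = - \frac{413}{73} + \frac{295 \sqrt{2}}{146}$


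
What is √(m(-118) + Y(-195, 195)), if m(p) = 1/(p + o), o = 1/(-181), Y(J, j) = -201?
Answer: 2*I*√22925362265/21359 ≈ 14.178*I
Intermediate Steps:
o = -1/181 ≈ -0.0055249
m(p) = 1/(-1/181 + p) (m(p) = 1/(p - 1/181) = 1/(-1/181 + p))
√(m(-118) + Y(-195, 195)) = √(181/(-1 + 181*(-118)) - 201) = √(181/(-1 - 21358) - 201) = √(181/(-21359) - 201) = √(181*(-1/21359) - 201) = √(-181/21359 - 201) = √(-4293340/21359) = 2*I*√22925362265/21359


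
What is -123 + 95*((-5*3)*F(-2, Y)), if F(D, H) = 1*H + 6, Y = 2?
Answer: -11523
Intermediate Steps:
F(D, H) = 6 + H (F(D, H) = H + 6 = 6 + H)
-123 + 95*((-5*3)*F(-2, Y)) = -123 + 95*((-5*3)*(6 + 2)) = -123 + 95*(-15*8) = -123 + 95*(-120) = -123 - 11400 = -11523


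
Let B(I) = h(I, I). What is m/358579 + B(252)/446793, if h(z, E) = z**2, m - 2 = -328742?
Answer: -41369176668/53403529049 ≈ -0.77465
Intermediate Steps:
m = -328740 (m = 2 - 328742 = -328740)
B(I) = I**2
m/358579 + B(252)/446793 = -328740/358579 + 252**2/446793 = -328740*1/358579 + 63504*(1/446793) = -328740/358579 + 21168/148931 = -41369176668/53403529049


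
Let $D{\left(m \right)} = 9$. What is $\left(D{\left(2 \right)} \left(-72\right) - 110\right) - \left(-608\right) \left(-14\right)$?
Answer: $-9270$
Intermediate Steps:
$\left(D{\left(2 \right)} \left(-72\right) - 110\right) - \left(-608\right) \left(-14\right) = \left(9 \left(-72\right) - 110\right) - \left(-608\right) \left(-14\right) = \left(-648 - 110\right) - 8512 = -758 - 8512 = -9270$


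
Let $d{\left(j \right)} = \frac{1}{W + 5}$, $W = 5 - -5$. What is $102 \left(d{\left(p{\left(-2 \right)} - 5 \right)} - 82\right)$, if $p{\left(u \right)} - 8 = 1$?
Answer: $- \frac{41786}{5} \approx -8357.2$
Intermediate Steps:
$W = 10$ ($W = 5 + 5 = 10$)
$p{\left(u \right)} = 9$ ($p{\left(u \right)} = 8 + 1 = 9$)
$d{\left(j \right)} = \frac{1}{15}$ ($d{\left(j \right)} = \frac{1}{10 + 5} = \frac{1}{15}$)
$102 \left(d{\left(p{\left(-2 \right)} - 5 \right)} - 82\right) = 102 \left(\frac{1}{15} - 82\right) = 102 \left(- \frac{1229}{15}\right) = - \frac{41786}{5}$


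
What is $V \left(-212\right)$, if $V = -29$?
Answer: $6148$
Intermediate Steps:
$V \left(-212\right) = \left(-29\right) \left(-212\right) = 6148$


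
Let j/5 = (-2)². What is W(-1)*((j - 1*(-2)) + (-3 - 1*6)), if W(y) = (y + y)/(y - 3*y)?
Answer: -13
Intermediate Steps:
j = 20 (j = 5*(-2)² = 5*4 = 20)
W(y) = -1 (W(y) = (2*y)/((-2*y)) = (2*y)*(-1/(2*y)) = -1)
W(-1)*((j - 1*(-2)) + (-3 - 1*6)) = -((20 - 1*(-2)) + (-3 - 1*6)) = -((20 + 2) + (-3 - 6)) = -(22 - 9) = -1*13 = -13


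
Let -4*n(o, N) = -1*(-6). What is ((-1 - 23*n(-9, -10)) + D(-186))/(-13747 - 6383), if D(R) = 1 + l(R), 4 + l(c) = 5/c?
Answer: -1417/936045 ≈ -0.0015138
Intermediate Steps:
l(c) = -4 + 5/c
n(o, N) = -3/2 (n(o, N) = -(-1)*(-6)/4 = -¼*6 = -3/2)
D(R) = -3 + 5/R (D(R) = 1 + (-4 + 5/R) = -3 + 5/R)
((-1 - 23*n(-9, -10)) + D(-186))/(-13747 - 6383) = ((-1 - 23*(-3/2)) + (-3 + 5/(-186)))/(-13747 - 6383) = ((-1 + 69/2) + (-3 + 5*(-1/186)))/(-20130) = (67/2 + (-3 - 5/186))*(-1/20130) = (67/2 - 563/186)*(-1/20130) = (2834/93)*(-1/20130) = -1417/936045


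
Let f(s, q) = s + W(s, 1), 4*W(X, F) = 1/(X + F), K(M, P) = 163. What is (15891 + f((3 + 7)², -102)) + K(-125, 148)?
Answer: 6526217/404 ≈ 16154.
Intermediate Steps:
W(X, F) = 1/(4*(F + X)) (W(X, F) = 1/(4*(X + F)) = 1/(4*(F + X)))
f(s, q) = s + 1/(4*(1 + s))
(15891 + f((3 + 7)², -102)) + K(-125, 148) = (15891 + (¼ + (3 + 7)²*(1 + (3 + 7)²))/(1 + (3 + 7)²)) + 163 = (15891 + (¼ + 10²*(1 + 10²))/(1 + 10²)) + 163 = (15891 + (¼ + 100*(1 + 100))/(1 + 100)) + 163 = (15891 + (¼ + 100*101)/101) + 163 = (15891 + (¼ + 10100)/101) + 163 = (15891 + (1/101)*(40401/4)) + 163 = (15891 + 40401/404) + 163 = 6460365/404 + 163 = 6526217/404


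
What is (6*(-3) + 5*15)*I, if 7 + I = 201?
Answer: 11058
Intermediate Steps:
I = 194 (I = -7 + 201 = 194)
(6*(-3) + 5*15)*I = (6*(-3) + 5*15)*194 = (-18 + 75)*194 = 57*194 = 11058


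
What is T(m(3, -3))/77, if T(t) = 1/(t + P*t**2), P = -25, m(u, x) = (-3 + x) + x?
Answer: -1/156618 ≈ -6.3850e-6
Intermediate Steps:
m(u, x) = -3 + 2*x
T(t) = 1/(t - 25*t**2)
T(m(3, -3))/77 = -1/((-3 + 2*(-3))*(-1 + 25*(-3 + 2*(-3))))/77 = -1/((-3 - 6)*(-1 + 25*(-3 - 6)))*(1/77) = -1/(-9*(-1 + 25*(-9)))*(1/77) = -1*(-1/9)/(-1 - 225)*(1/77) = -1*(-1/9)/(-226)*(1/77) = -1*(-1/9)*(-1/226)*(1/77) = -1/2034*1/77 = -1/156618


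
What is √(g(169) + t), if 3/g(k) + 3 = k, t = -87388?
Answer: I*√2408063230/166 ≈ 295.61*I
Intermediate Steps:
g(k) = 3/(-3 + k)
√(g(169) + t) = √(3/(-3 + 169) - 87388) = √(3/166 - 87388) = √(-14506405/166) = I*√2408063230/166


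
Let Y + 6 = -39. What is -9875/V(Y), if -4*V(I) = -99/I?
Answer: 197500/11 ≈ 17955.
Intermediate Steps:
Y = -45 (Y = -6 - 39 = -45)
V(I) = 99/(4*I) (V(I) = -(-99)/(4*I) = 99/(4*I))
-9875/V(Y) = -9875/((99/4)/(-45)) = -9875/((99/4)*(-1/45)) = -9875/(-11/20) = -9875*(-20/11) = 197500/11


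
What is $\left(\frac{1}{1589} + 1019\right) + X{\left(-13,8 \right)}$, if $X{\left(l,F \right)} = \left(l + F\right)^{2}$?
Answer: $\frac{1658917}{1589} \approx 1044.0$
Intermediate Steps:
$X{\left(l,F \right)} = \left(F + l\right)^{2}$
$\left(\frac{1}{1589} + 1019\right) + X{\left(-13,8 \right)} = \left(\frac{1}{1589} + 1019\right) + \left(8 - 13\right)^{2} = \left(\frac{1}{1589} + 1019\right) + \left(-5\right)^{2} = \frac{1619192}{1589} + 25 = \frac{1658917}{1589}$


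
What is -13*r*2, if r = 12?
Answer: -312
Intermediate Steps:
-13*r*2 = -13*12*2 = -156*2 = -312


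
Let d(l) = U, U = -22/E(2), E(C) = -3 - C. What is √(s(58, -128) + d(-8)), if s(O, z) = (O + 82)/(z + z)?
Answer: 3*√685/40 ≈ 1.9629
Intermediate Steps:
s(O, z) = (82 + O)/(2*z) (s(O, z) = (82 + O)/((2*z)) = (82 + O)*(1/(2*z)) = (82 + O)/(2*z))
U = 22/5 (U = -22/(-3 - 1*2) = -22/(-3 - 2) = -22/(-5) = -22*(-⅕) = 22/5 ≈ 4.4000)
d(l) = 22/5
√(s(58, -128) + d(-8)) = √((½)*(82 + 58)/(-128) + 22/5) = √((½)*(-1/128)*140 + 22/5) = √(-35/64 + 22/5) = √(1233/320) = 3*√685/40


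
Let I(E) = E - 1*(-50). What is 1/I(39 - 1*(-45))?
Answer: 1/134 ≈ 0.0074627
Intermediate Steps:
I(E) = 50 + E (I(E) = E + 50 = 50 + E)
1/I(39 - 1*(-45)) = 1/(50 + (39 - 1*(-45))) = 1/(50 + (39 + 45)) = 1/(50 + 84) = 1/134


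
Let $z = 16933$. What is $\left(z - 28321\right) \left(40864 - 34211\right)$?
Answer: $-75764364$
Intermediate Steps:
$\left(z - 28321\right) \left(40864 - 34211\right) = \left(16933 - 28321\right) \left(40864 - 34211\right) = \left(-11388\right) 6653 = -75764364$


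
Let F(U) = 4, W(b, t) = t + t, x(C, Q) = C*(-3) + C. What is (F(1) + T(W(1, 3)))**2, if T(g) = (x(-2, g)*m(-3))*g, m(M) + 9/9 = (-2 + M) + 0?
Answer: 19600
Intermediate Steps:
x(C, Q) = -2*C (x(C, Q) = -3*C + C = -2*C)
W(b, t) = 2*t
m(M) = -3 + M (m(M) = -1 + ((-2 + M) + 0) = -1 + (-2 + M) = -3 + M)
T(g) = -24*g (T(g) = ((-2*(-2))*(-3 - 3))*g = (4*(-6))*g = -24*g)
(F(1) + T(W(1, 3)))**2 = (4 - 48*3)**2 = (4 - 24*6)**2 = (4 - 144)**2 = (-140)**2 = 19600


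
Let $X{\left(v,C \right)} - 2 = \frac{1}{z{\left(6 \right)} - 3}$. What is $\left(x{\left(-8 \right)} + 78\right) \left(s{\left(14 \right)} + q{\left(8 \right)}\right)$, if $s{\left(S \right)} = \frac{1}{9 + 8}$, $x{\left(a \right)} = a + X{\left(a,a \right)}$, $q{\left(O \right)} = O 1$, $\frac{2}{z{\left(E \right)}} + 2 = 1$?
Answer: $\frac{49183}{85} \approx 578.62$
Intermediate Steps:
$z{\left(E \right)} = -2$ ($z{\left(E \right)} = \frac{2}{-2 + 1} = \frac{2}{-1} = 2 \left(-1\right) = -2$)
$X{\left(v,C \right)} = \frac{9}{5}$ ($X{\left(v,C \right)} = 2 + \frac{1}{-2 - 3} = 2 + \frac{1}{-5} = 2 - \frac{1}{5} = \frac{9}{5}$)
$q{\left(O \right)} = O$
$x{\left(a \right)} = \frac{9}{5} + a$ ($x{\left(a \right)} = a + \frac{9}{5} = \frac{9}{5} + a$)
$s{\left(S \right)} = \frac{1}{17}$
$\left(x{\left(-8 \right)} + 78\right) \left(s{\left(14 \right)} + q{\left(8 \right)}\right) = \left(\left(\frac{9}{5} - 8\right) + 78\right) \left(\frac{1}{17} + 8\right) = \left(- \frac{31}{5} + 78\right) \frac{137}{17} = \frac{359}{5} \cdot \frac{137}{17} = \frac{49183}{85}$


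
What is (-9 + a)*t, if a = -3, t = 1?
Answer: -12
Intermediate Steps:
(-9 + a)*t = (-9 - 3)*1 = -12*1 = -12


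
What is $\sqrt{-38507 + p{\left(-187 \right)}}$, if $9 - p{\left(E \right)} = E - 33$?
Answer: $i \sqrt{38278} \approx 195.65 i$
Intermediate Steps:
$p{\left(E \right)} = 42 - E$ ($p{\left(E \right)} = 9 - \left(E - 33\right) = 9 - \left(-33 + E\right) = 42 - E$)
$\sqrt{-38507 + p{\left(-187 \right)}} = \sqrt{-38507 + \left(42 - -187\right)} = \sqrt{-38507 + \left(42 + 187\right)} = \sqrt{-38507 + 229} = \sqrt{-38278} = i \sqrt{38278}$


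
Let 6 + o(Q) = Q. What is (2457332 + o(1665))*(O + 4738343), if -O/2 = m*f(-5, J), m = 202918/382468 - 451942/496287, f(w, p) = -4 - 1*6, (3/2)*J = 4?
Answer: 552905296802603526705677/47453474079 ≈ 1.1652e+13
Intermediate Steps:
o(Q) = -6 + Q
J = 8/3 (J = (⅔)*4 = 8/3 ≈ 2.6667)
f(w, p) = -10 (f(w, p) = -4 - 6 = -10)
m = -36073893695/94906948158 (m = 202918*(1/382468) - 451942*1/496287 = 101459/191234 - 451942/496287 = -36073893695/94906948158 ≈ -0.38010)
O = -360738936950/47453474079 (O = -(-36073893695)*(-10)/47453474079 = -2*180369468475/47453474079 = -360738936950/47453474079 ≈ -7.6020)
(2457332 + o(1665))*(O + 4738343) = (2457332 + (-6 + 1665))*(-360738936950/47453474079 + 4738343) = (2457332 + 1659)*(224850475988974147/47453474079) = 2458991*(224850475988974147/47453474079) = 552905296802603526705677/47453474079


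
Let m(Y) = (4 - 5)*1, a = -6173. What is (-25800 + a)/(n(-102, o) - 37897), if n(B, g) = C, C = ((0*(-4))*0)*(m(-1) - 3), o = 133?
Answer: 31973/37897 ≈ 0.84368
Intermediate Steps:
m(Y) = -1 (m(Y) = -1*1 = -1)
C = 0 (C = ((0*(-4))*0)*(-1 - 3) = (0*0)*(-4) = 0*(-4) = 0)
n(B, g) = 0
(-25800 + a)/(n(-102, o) - 37897) = (-25800 - 6173)/(0 - 37897) = -31973/(-37897) = -31973*(-1/37897) = 31973/37897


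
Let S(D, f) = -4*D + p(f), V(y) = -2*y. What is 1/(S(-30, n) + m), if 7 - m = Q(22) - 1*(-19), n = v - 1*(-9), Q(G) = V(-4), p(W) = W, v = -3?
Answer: 1/106 ≈ 0.0094340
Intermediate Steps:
Q(G) = 8 (Q(G) = -2*(-4) = 8)
n = 6 (n = -3 - 1*(-9) = -3 + 9 = 6)
S(D, f) = f - 4*D (S(D, f) = -4*D + f = f - 4*D)
m = -20 (m = 7 - (8 - 1*(-19)) = 7 - (8 + 19) = 7 - 1*27 = 7 - 27 = -20)
1/(S(-30, n) + m) = 1/((6 - 4*(-30)) - 20) = 1/((6 + 120) - 20) = 1/(126 - 20) = 1/106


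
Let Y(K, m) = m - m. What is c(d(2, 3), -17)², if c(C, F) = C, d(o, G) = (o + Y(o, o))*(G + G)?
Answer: 144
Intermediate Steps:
Y(K, m) = 0
d(o, G) = 2*G*o (d(o, G) = (o + 0)*(G + G) = o*(2*G) = 2*G*o)
c(d(2, 3), -17)² = (2*3*2)² = 12² = 144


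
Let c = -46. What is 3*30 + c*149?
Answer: -6764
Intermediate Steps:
3*30 + c*149 = 3*30 - 46*149 = 90 - 6854 = -6764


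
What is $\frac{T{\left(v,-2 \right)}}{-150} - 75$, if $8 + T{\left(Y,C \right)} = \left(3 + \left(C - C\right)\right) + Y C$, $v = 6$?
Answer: $- \frac{11233}{150} \approx -74.887$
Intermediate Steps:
$T{\left(Y,C \right)} = -5 + C Y$ ($T{\left(Y,C \right)} = -8 + \left(\left(3 + \left(C - C\right)\right) + Y C\right) = -8 + \left(\left(3 + 0\right) + C Y\right) = -8 + \left(3 + C Y\right) = -5 + C Y$)
$\frac{T{\left(v,-2 \right)}}{-150} - 75 = \frac{-5 - 12}{-150} - 75 = - \frac{-5 - 12}{150} - 75 = \left(- \frac{1}{150}\right) \left(-17\right) - 75 = \frac{17}{150} - 75 = - \frac{11233}{150}$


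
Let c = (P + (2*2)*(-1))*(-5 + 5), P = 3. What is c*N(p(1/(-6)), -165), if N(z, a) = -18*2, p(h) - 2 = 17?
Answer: 0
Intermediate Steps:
p(h) = 19 (p(h) = 2 + 17 = 19)
N(z, a) = -36
c = 0 (c = (3 + (2*2)*(-1))*(-5 + 5) = (3 + 4*(-1))*0 = (3 - 4)*0 = -1*0 = 0)
c*N(p(1/(-6)), -165) = 0*(-36) = 0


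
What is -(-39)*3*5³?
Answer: 14625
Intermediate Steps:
-(-39)*3*5³ = -39*(-3)*125 = 117*125 = 14625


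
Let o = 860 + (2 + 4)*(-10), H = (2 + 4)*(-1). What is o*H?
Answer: -4800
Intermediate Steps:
H = -6 (H = 6*(-1) = -6)
o = 800 (o = 860 + 6*(-10) = 860 - 60 = 800)
o*H = 800*(-6) = -4800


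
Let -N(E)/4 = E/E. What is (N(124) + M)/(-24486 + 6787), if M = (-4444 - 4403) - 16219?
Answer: 25070/17699 ≈ 1.4165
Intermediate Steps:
N(E) = -4 (N(E) = -4*E/E = -4*1 = -4)
M = -25066 (M = -8847 - 16219 = -25066)
(N(124) + M)/(-24486 + 6787) = (-4 - 25066)/(-24486 + 6787) = -25070/(-17699) = -25070*(-1/17699) = 25070/17699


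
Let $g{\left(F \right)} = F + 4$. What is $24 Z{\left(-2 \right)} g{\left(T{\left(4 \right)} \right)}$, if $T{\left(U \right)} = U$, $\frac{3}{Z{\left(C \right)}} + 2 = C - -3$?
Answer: $-576$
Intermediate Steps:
$Z{\left(C \right)} = \frac{3}{1 + C}$ ($Z{\left(C \right)} = \frac{3}{-2 + \left(C - -3\right)} = \frac{3}{-2 + \left(C + 3\right)} = \frac{3}{-2 + \left(3 + C\right)} = \frac{3}{1 + C}$)
$g{\left(F \right)} = 4 + F$
$24 Z{\left(-2 \right)} g{\left(T{\left(4 \right)} \right)} = 24 \frac{3}{1 - 2} \left(4 + 4\right) = 24 \frac{3}{-1} \cdot 8 = 24 \cdot 3 \left(-1\right) 8 = 24 \left(-3\right) 8 = \left(-72\right) 8 = -576$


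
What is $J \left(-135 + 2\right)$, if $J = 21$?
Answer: $-2793$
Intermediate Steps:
$J \left(-135 + 2\right) = 21 \left(-135 + 2\right) = 21 \left(-133\right) = -2793$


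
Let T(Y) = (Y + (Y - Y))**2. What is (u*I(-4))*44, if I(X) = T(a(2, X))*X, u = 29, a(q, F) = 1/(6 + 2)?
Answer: -319/4 ≈ -79.750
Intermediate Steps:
a(q, F) = 1/8
T(Y) = Y**2 (T(Y) = (Y + 0)**2 = Y**2)
I(X) = X/64 (I(X) = (1/8)**2*X = X/64)
(u*I(-4))*44 = (29*((1/64)*(-4)))*44 = (29*(-1/16))*44 = -29/16*44 = -319/4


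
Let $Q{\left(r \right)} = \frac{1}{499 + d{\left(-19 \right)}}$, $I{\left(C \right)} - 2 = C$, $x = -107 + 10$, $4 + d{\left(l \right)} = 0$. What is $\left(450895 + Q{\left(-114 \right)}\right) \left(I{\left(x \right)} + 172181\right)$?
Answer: $\frac{12802798357412}{165} \approx 7.7593 \cdot 10^{10}$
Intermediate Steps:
$d{\left(l \right)} = -4$ ($d{\left(l \right)} = -4 + 0 = -4$)
$x = -97$
$I{\left(C \right)} = 2 + C$
$Q{\left(r \right)} = \frac{1}{495}$ ($Q{\left(r \right)} = \frac{1}{499 - 4} = \frac{1}{495}$)
$\left(450895 + Q{\left(-114 \right)}\right) \left(I{\left(x \right)} + 172181\right) = \left(450895 + \frac{1}{495}\right) \left(\left(2 - 97\right) + 172181\right) = \frac{223193026 \left(-95 + 172181\right)}{495} = \frac{223193026}{495} \cdot 172086 = \frac{12802798357412}{165}$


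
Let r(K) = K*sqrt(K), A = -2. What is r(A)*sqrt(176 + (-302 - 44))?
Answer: 4*sqrt(85) ≈ 36.878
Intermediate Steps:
r(K) = K**(3/2)
r(A)*sqrt(176 + (-302 - 44)) = (-2)**(3/2)*sqrt(176 + (-302 - 44)) = (-2*I*sqrt(2))*sqrt(176 - 346) = (-2*I*sqrt(2))*sqrt(-170) = (-2*I*sqrt(2))*(I*sqrt(170)) = 4*sqrt(85)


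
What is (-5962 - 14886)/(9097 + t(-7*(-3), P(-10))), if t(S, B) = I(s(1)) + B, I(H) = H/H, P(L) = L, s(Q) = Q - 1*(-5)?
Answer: -1303/568 ≈ -2.2940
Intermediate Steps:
s(Q) = 5 + Q (s(Q) = Q + 5 = 5 + Q)
I(H) = 1
t(S, B) = 1 + B
(-5962 - 14886)/(9097 + t(-7*(-3), P(-10))) = (-5962 - 14886)/(9097 + (1 - 10)) = -20848/(9097 - 9) = -20848/9088 = -20848*1/9088 = -1303/568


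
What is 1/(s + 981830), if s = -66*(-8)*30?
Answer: 1/997670 ≈ 1.0023e-6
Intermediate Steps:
s = 15840 (s = 528*30 = 15840)
1/(s + 981830) = 1/(15840 + 981830) = 1/997670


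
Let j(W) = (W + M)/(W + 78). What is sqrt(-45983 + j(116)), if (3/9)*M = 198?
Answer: 2*I*sqrt(108154903)/97 ≈ 214.43*I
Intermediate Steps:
M = 594 (M = 3*198 = 594)
j(W) = (594 + W)/(78 + W) (j(W) = (W + 594)/(W + 78) = (594 + W)/(78 + W))
sqrt(-45983 + j(116)) = sqrt(-45983 + (594 + 116)/(78 + 116)) = sqrt(-45983 + 710/194) = sqrt(-45983 + (1/194)*710) = sqrt(-45983 + 355/97) = sqrt(-4459996/97) = 2*I*sqrt(108154903)/97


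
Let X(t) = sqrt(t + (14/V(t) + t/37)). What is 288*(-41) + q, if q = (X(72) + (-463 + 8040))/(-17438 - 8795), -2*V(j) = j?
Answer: -309766841/26233 - sqrt(3625186)/5823726 ≈ -11808.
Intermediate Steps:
V(j) = -j/2
X(t) = sqrt(-28/t + 38*t/37) (X(t) = sqrt(t + (14/((-t/2)) + t/37)) = sqrt(t + (14*(-2/t) + t*(1/37))) = sqrt(t + (-28/t + t/37)) = sqrt(-28/t + 38*t/37))
q = -7577/26233 - sqrt(3625186)/5823726 (q = (sqrt(-38332/72 + 1406*72)/37 + (-463 + 8040))/(-17438 - 8795) = (sqrt(-38332*1/72 + 101232)/37 + 7577)/(-26233) = (sqrt(-9583/18 + 101232)/37 + 7577)*(-1/26233) = (sqrt(1812593/18)/37 + 7577)*(-1/26233) = ((sqrt(3625186)/6)/37 + 7577)*(-1/26233) = (sqrt(3625186)/222 + 7577)*(-1/26233) = (7577 + sqrt(3625186)/222)*(-1/26233) = -7577/26233 - sqrt(3625186)/5823726 ≈ -0.28916)
288*(-41) + q = 288*(-41) + (-7577/26233 - sqrt(3625186)/5823726) = -11808 + (-7577/26233 - sqrt(3625186)/5823726) = -309766841/26233 - sqrt(3625186)/5823726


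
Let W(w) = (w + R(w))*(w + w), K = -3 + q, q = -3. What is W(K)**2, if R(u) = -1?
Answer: 7056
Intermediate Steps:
K = -6 (K = -3 - 3 = -6)
W(w) = 2*w*(-1 + w) (W(w) = (w - 1)*(w + w) = (-1 + w)*(2*w) = 2*w*(-1 + w))
W(K)**2 = (2*(-6)*(-1 - 6))**2 = (2*(-6)*(-7))**2 = 84**2 = 7056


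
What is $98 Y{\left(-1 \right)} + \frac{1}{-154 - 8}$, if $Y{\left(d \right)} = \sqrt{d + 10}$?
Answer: $\frac{47627}{162} \approx 293.99$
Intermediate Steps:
$Y{\left(d \right)} = \sqrt{10 + d}$
$98 Y{\left(-1 \right)} + \frac{1}{-154 - 8} = 98 \sqrt{10 - 1} + \frac{1}{-154 - 8} = 98 \sqrt{9} + \frac{1}{-162} = 98 \cdot 3 - \frac{1}{162} = 294 - \frac{1}{162} = \frac{47627}{162}$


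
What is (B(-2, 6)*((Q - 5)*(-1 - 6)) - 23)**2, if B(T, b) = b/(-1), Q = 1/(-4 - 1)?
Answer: 1456849/25 ≈ 58274.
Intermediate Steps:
Q = -1/5 (Q = 1/(-5) = -1/5 ≈ -0.20000)
B(T, b) = -b (B(T, b) = b*(-1) = -b)
(B(-2, 6)*((Q - 5)*(-1 - 6)) - 23)**2 = ((-1*6)*((-1/5 - 5)*(-1 - 6)) - 23)**2 = (-(-156)*(-7)/5 - 23)**2 = (-6*182/5 - 23)**2 = (-1092/5 - 23)**2 = (-1207/5)**2 = 1456849/25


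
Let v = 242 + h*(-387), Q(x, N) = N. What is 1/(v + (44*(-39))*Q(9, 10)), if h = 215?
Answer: -1/100123 ≈ -9.9877e-6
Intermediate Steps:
v = -82963 (v = 242 + 215*(-387) = 242 - 83205 = -82963)
1/(v + (44*(-39))*Q(9, 10)) = 1/(-82963 + (44*(-39))*10) = 1/(-82963 - 1716*10) = 1/(-82963 - 17160) = 1/(-100123) = -1/100123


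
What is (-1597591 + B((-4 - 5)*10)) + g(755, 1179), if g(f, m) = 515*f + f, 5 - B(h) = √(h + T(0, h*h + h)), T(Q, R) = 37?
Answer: -1208006 - I*√53 ≈ -1.208e+6 - 7.2801*I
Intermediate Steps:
B(h) = 5 - √(37 + h) (B(h) = 5 - √(h + 37) = 5 - √(37 + h))
g(f, m) = 516*f
(-1597591 + B((-4 - 5)*10)) + g(755, 1179) = (-1597591 + (5 - √(37 + (-4 - 5)*10))) + 516*755 = (-1597591 + (5 - √(37 - 9*10))) + 389580 = (-1597591 + (5 - √(37 - 90))) + 389580 = (-1597591 + (5 - √(-53))) + 389580 = (-1597591 + (5 - I*√53)) + 389580 = (-1597586 - I*√53) + 389580 = -1208006 - I*√53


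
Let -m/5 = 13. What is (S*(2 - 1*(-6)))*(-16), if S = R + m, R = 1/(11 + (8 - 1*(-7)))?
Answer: 108096/13 ≈ 8315.1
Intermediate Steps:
m = -65 (m = -5*13 = -65)
R = 1/26 (R = 1/(11 + (8 + 7)) = 1/(11 + 15) = 1/26 ≈ 0.038462)
S = -1689/26 (S = 1/26 - 65 = -1689/26 ≈ -64.962)
(S*(2 - 1*(-6)))*(-16) = -1689*(2 - 1*(-6))/26*(-16) = -1689*(2 + 6)/26*(-16) = -1689/26*8*(-16) = -6756/13*(-16) = 108096/13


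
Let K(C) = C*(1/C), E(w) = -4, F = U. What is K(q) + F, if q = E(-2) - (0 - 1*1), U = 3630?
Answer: 3631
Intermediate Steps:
F = 3630
q = -3 (q = -4 - (0 - 1*1) = -4 - (0 - 1) = -4 - 1*(-1) = -4 + 1 = -3)
K(C) = 1 (K(C) = C/C = 1)
K(q) + F = 1 + 3630 = 3631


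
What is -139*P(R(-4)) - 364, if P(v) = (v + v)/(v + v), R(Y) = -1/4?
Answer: -503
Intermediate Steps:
R(Y) = -¼ (R(Y) = -1*¼ = -¼)
P(v) = 1 (P(v) = (2*v)/((2*v)) = (2*v)*(1/(2*v)) = 1)
-139*P(R(-4)) - 364 = -139*1 - 364 = -139 - 364 = -503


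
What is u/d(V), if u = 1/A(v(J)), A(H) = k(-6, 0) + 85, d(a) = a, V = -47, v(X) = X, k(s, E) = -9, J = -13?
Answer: -1/3572 ≈ -0.00027996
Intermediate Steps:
A(H) = 76 (A(H) = -9 + 85 = 76)
u = 1/76 ≈ 0.013158
u/d(V) = (1/76)/(-47) = (1/76)*(-1/47) = -1/3572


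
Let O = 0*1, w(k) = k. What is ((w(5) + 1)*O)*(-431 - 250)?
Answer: 0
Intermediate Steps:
O = 0
((w(5) + 1)*O)*(-431 - 250) = ((5 + 1)*0)*(-431 - 250) = (6*0)*(-681) = 0*(-681) = 0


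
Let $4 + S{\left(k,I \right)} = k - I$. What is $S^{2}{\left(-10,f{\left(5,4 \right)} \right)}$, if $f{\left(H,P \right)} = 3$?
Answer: $289$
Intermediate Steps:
$S{\left(k,I \right)} = -4 + k - I$ ($S{\left(k,I \right)} = -4 - \left(I - k\right) = -4 + k - I$)
$S^{2}{\left(-10,f{\left(5,4 \right)} \right)} = \left(-4 - 10 - 3\right)^{2} = \left(-17\right)^{2} = 289$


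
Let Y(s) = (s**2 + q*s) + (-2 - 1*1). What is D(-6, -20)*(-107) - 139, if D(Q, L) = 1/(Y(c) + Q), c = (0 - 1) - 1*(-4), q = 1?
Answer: -524/3 ≈ -174.67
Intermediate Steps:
c = 3 (c = -1 + 4 = 3)
Y(s) = -3 + s + s**2 (Y(s) = (s**2 + 1*s) + (-2 - 1*1) = (s**2 + s) + (-2 - 1) = (s + s**2) - 3 = -3 + s + s**2)
D(Q, L) = 1/(9 + Q) (D(Q, L) = 1/((-3 + 3 + 3**2) + Q) = 1/((-3 + 3 + 9) + Q) = 1/(9 + Q))
D(-6, -20)*(-107) - 139 = -107/(9 - 6) - 139 = -107/3 - 139 = -524/3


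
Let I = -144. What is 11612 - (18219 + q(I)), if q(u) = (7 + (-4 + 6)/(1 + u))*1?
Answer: -945800/143 ≈ -6614.0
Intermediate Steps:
q(u) = 7 + 2/(1 + u) (q(u) = (7 + 2/(1 + u))*1 = 7 + 2/(1 + u))
11612 - (18219 + q(I)) = 11612 - (18219 + (9 + 7*(-144))/(1 - 144)) = 11612 - (18219 + (9 - 1008)/(-143)) = 11612 - (18219 - 1/143*(-999)) = 11612 - (18219 + 999/143) = 11612 - 1*2606316/143 = 11612 - 2606316/143 = -945800/143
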